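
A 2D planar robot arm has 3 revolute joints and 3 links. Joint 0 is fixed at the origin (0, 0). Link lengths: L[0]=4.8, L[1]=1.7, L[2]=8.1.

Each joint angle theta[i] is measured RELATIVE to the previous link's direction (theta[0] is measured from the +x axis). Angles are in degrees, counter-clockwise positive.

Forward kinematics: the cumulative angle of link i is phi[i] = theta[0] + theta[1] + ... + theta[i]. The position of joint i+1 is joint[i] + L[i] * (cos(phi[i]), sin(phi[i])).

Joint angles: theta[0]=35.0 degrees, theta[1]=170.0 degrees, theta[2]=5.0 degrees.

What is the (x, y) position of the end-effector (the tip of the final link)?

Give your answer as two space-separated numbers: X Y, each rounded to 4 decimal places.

joint[0] = (0.0000, 0.0000)  (base)
link 0: phi[0] = 35 = 35 deg
  cos(35 deg) = 0.8192, sin(35 deg) = 0.5736
  joint[1] = (0.0000, 0.0000) + 4.8 * (0.8192, 0.5736) = (0.0000 + 3.9319, 0.0000 + 2.7532) = (3.9319, 2.7532)
link 1: phi[1] = 35 + 170 = 205 deg
  cos(205 deg) = -0.9063, sin(205 deg) = -0.4226
  joint[2] = (3.9319, 2.7532) + 1.7 * (-0.9063, -0.4226) = (3.9319 + -1.5407, 2.7532 + -0.7185) = (2.3912, 2.0347)
link 2: phi[2] = 35 + 170 + 5 = 210 deg
  cos(210 deg) = -0.8660, sin(210 deg) = -0.5000
  joint[3] = (2.3912, 2.0347) + 8.1 * (-0.8660, -0.5000) = (2.3912 + -7.0148, 2.0347 + -4.0500) = (-4.6236, -2.0153)
End effector: (-4.6236, -2.0153)

Answer: -4.6236 -2.0153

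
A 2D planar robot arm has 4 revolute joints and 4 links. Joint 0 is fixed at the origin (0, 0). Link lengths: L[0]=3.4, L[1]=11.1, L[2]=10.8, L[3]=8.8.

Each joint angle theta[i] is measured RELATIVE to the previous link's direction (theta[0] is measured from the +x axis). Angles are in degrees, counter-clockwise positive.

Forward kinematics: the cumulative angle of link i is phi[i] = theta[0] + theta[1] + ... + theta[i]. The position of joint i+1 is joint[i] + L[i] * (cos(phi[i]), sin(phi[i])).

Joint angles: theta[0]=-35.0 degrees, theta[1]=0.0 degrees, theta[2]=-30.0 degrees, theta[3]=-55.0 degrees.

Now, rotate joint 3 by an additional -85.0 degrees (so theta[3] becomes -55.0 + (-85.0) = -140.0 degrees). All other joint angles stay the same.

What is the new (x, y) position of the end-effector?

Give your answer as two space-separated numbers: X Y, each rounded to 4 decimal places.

joint[0] = (0.0000, 0.0000)  (base)
link 0: phi[0] = -35 = -35 deg
  cos(-35 deg) = 0.8192, sin(-35 deg) = -0.5736
  joint[1] = (0.0000, 0.0000) + 3.4 * (0.8192, -0.5736) = (0.0000 + 2.7851, 0.0000 + -1.9502) = (2.7851, -1.9502)
link 1: phi[1] = -35 + 0 = -35 deg
  cos(-35 deg) = 0.8192, sin(-35 deg) = -0.5736
  joint[2] = (2.7851, -1.9502) + 11.1 * (0.8192, -0.5736) = (2.7851 + 9.0926, -1.9502 + -6.3667) = (11.8777, -8.3169)
link 2: phi[2] = -35 + 0 + -30 = -65 deg
  cos(-65 deg) = 0.4226, sin(-65 deg) = -0.9063
  joint[3] = (11.8777, -8.3169) + 10.8 * (0.4226, -0.9063) = (11.8777 + 4.5643, -8.3169 + -9.7881) = (16.4420, -18.1050)
link 3: phi[3] = -35 + 0 + -30 + -140 = -205 deg
  cos(-205 deg) = -0.9063, sin(-205 deg) = 0.4226
  joint[4] = (16.4420, -18.1050) + 8.8 * (-0.9063, 0.4226) = (16.4420 + -7.9755, -18.1050 + 3.7190) = (8.4665, -14.3859)
End effector: (8.4665, -14.3859)

Answer: 8.4665 -14.3859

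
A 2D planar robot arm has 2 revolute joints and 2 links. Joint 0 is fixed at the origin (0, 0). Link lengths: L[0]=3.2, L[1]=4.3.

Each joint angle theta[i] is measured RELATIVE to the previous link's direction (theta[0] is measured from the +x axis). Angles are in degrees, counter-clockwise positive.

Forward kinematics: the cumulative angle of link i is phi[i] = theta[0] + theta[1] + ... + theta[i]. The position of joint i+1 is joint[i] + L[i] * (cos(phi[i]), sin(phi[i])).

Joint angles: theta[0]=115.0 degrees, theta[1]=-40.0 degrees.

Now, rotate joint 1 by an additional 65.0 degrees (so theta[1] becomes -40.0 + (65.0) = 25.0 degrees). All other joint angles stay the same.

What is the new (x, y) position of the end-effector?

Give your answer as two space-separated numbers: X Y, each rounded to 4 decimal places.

Answer: -4.6464 5.6642

Derivation:
joint[0] = (0.0000, 0.0000)  (base)
link 0: phi[0] = 115 = 115 deg
  cos(115 deg) = -0.4226, sin(115 deg) = 0.9063
  joint[1] = (0.0000, 0.0000) + 3.2 * (-0.4226, 0.9063) = (0.0000 + -1.3524, 0.0000 + 2.9002) = (-1.3524, 2.9002)
link 1: phi[1] = 115 + 25 = 140 deg
  cos(140 deg) = -0.7660, sin(140 deg) = 0.6428
  joint[2] = (-1.3524, 2.9002) + 4.3 * (-0.7660, 0.6428) = (-1.3524 + -3.2940, 2.9002 + 2.7640) = (-4.6464, 5.6642)
End effector: (-4.6464, 5.6642)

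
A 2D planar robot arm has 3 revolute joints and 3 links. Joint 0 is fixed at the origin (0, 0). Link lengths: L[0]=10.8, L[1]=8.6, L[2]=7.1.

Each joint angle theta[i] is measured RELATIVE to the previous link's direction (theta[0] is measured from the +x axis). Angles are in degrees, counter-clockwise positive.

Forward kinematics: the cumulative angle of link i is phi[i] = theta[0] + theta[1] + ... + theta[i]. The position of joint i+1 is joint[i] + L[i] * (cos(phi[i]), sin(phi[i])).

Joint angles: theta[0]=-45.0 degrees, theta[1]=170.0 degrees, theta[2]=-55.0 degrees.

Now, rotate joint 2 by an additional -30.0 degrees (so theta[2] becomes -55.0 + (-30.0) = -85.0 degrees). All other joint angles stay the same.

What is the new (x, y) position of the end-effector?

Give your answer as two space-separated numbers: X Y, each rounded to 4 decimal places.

joint[0] = (0.0000, 0.0000)  (base)
link 0: phi[0] = -45 = -45 deg
  cos(-45 deg) = 0.7071, sin(-45 deg) = -0.7071
  joint[1] = (0.0000, 0.0000) + 10.8 * (0.7071, -0.7071) = (0.0000 + 7.6368, 0.0000 + -7.6368) = (7.6368, -7.6368)
link 1: phi[1] = -45 + 170 = 125 deg
  cos(125 deg) = -0.5736, sin(125 deg) = 0.8192
  joint[2] = (7.6368, -7.6368) + 8.6 * (-0.5736, 0.8192) = (7.6368 + -4.9328, -7.6368 + 7.0447) = (2.7040, -0.5920)
link 2: phi[2] = -45 + 170 + -85 = 40 deg
  cos(40 deg) = 0.7660, sin(40 deg) = 0.6428
  joint[3] = (2.7040, -0.5920) + 7.1 * (0.7660, 0.6428) = (2.7040 + 5.4389, -0.5920 + 4.5638) = (8.1429, 3.9717)
End effector: (8.1429, 3.9717)

Answer: 8.1429 3.9717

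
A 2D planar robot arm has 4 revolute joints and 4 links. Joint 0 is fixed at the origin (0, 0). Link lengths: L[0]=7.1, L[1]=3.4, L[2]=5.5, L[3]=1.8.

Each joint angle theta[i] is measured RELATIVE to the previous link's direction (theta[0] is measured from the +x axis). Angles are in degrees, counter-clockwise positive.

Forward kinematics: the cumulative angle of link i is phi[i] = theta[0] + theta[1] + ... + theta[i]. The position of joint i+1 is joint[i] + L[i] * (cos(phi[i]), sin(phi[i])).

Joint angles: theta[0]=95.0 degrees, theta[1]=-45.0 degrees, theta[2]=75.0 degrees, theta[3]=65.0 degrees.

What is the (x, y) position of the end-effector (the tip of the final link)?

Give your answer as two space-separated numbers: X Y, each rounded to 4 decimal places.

joint[0] = (0.0000, 0.0000)  (base)
link 0: phi[0] = 95 = 95 deg
  cos(95 deg) = -0.0872, sin(95 deg) = 0.9962
  joint[1] = (0.0000, 0.0000) + 7.1 * (-0.0872, 0.9962) = (0.0000 + -0.6188, 0.0000 + 7.0730) = (-0.6188, 7.0730)
link 1: phi[1] = 95 + -45 = 50 deg
  cos(50 deg) = 0.6428, sin(50 deg) = 0.7660
  joint[2] = (-0.6188, 7.0730) + 3.4 * (0.6428, 0.7660) = (-0.6188 + 2.1855, 7.0730 + 2.6046) = (1.5667, 9.6775)
link 2: phi[2] = 95 + -45 + 75 = 125 deg
  cos(125 deg) = -0.5736, sin(125 deg) = 0.8192
  joint[3] = (1.5667, 9.6775) + 5.5 * (-0.5736, 0.8192) = (1.5667 + -3.1547, 9.6775 + 4.5053) = (-1.5880, 14.1829)
link 3: phi[3] = 95 + -45 + 75 + 65 = 190 deg
  cos(190 deg) = -0.9848, sin(190 deg) = -0.1736
  joint[4] = (-1.5880, 14.1829) + 1.8 * (-0.9848, -0.1736) = (-1.5880 + -1.7727, 14.1829 + -0.3126) = (-3.3607, 13.8703)
End effector: (-3.3607, 13.8703)

Answer: -3.3607 13.8703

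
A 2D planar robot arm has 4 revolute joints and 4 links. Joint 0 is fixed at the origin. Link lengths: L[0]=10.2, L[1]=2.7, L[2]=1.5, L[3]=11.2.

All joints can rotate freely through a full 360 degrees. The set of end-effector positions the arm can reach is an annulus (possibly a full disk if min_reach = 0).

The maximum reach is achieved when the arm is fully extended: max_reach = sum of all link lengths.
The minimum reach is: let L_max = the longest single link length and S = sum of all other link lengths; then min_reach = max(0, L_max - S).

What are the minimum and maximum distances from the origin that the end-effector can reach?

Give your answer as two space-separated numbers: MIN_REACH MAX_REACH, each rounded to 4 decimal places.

Link lengths: [10.2, 2.7, 1.5, 11.2]
max_reach = 10.2 + 2.7 + 1.5 + 11.2 = 25.6
L_max = max([10.2, 2.7, 1.5, 11.2]) = 11.2
S (sum of others) = 25.6 - 11.2 = 14.4
min_reach = max(0, 11.2 - 14.4) = max(0, -3.2) = 0

Answer: 0.0000 25.6000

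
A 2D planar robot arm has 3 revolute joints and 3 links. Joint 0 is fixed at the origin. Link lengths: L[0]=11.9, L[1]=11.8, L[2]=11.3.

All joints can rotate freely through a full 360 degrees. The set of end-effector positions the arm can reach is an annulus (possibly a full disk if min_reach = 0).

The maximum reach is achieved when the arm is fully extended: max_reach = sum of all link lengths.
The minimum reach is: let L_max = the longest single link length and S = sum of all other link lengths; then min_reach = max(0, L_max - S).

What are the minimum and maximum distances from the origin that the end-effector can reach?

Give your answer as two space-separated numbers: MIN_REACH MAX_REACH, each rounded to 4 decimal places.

Answer: 0.0000 35.0000

Derivation:
Link lengths: [11.9, 11.8, 11.3]
max_reach = 11.9 + 11.8 + 11.3 = 35
L_max = max([11.9, 11.8, 11.3]) = 11.9
S (sum of others) = 35 - 11.9 = 23.1
min_reach = max(0, 11.9 - 23.1) = max(0, -11.2) = 0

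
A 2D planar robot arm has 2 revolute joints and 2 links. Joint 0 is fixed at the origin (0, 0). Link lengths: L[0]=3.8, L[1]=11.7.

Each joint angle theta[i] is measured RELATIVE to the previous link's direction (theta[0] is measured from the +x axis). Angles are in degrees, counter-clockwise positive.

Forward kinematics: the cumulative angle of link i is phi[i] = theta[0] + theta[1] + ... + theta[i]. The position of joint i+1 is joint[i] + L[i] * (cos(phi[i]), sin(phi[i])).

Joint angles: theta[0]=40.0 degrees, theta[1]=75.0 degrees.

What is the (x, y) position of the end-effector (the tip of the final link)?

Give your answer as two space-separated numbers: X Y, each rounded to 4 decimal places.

Answer: -2.0337 13.0464

Derivation:
joint[0] = (0.0000, 0.0000)  (base)
link 0: phi[0] = 40 = 40 deg
  cos(40 deg) = 0.7660, sin(40 deg) = 0.6428
  joint[1] = (0.0000, 0.0000) + 3.8 * (0.7660, 0.6428) = (0.0000 + 2.9110, 0.0000 + 2.4426) = (2.9110, 2.4426)
link 1: phi[1] = 40 + 75 = 115 deg
  cos(115 deg) = -0.4226, sin(115 deg) = 0.9063
  joint[2] = (2.9110, 2.4426) + 11.7 * (-0.4226, 0.9063) = (2.9110 + -4.9446, 2.4426 + 10.6038) = (-2.0337, 13.0464)
End effector: (-2.0337, 13.0464)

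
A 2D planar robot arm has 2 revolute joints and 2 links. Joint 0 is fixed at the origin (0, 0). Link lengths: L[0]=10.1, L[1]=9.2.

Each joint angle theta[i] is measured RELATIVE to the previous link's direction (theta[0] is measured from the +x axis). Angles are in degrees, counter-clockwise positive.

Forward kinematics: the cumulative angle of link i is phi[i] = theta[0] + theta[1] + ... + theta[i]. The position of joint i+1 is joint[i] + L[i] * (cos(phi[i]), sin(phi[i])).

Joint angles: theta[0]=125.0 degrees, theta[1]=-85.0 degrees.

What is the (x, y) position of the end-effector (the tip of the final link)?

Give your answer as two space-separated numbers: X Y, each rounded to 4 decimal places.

Answer: 1.2545 14.1871

Derivation:
joint[0] = (0.0000, 0.0000)  (base)
link 0: phi[0] = 125 = 125 deg
  cos(125 deg) = -0.5736, sin(125 deg) = 0.8192
  joint[1] = (0.0000, 0.0000) + 10.1 * (-0.5736, 0.8192) = (0.0000 + -5.7931, 0.0000 + 8.2734) = (-5.7931, 8.2734)
link 1: phi[1] = 125 + -85 = 40 deg
  cos(40 deg) = 0.7660, sin(40 deg) = 0.6428
  joint[2] = (-5.7931, 8.2734) + 9.2 * (0.7660, 0.6428) = (-5.7931 + 7.0476, 8.2734 + 5.9136) = (1.2545, 14.1871)
End effector: (1.2545, 14.1871)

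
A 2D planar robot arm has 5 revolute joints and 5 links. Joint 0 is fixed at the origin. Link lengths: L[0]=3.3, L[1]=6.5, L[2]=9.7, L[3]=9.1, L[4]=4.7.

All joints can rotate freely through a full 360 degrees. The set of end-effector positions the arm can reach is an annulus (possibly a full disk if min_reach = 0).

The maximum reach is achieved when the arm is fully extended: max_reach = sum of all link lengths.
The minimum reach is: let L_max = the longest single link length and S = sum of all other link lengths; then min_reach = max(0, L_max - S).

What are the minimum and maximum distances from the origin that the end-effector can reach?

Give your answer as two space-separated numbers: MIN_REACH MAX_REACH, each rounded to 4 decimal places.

Answer: 0.0000 33.3000

Derivation:
Link lengths: [3.3, 6.5, 9.7, 9.1, 4.7]
max_reach = 3.3 + 6.5 + 9.7 + 9.1 + 4.7 = 33.3
L_max = max([3.3, 6.5, 9.7, 9.1, 4.7]) = 9.7
S (sum of others) = 33.3 - 9.7 = 23.6
min_reach = max(0, 9.7 - 23.6) = max(0, -13.9) = 0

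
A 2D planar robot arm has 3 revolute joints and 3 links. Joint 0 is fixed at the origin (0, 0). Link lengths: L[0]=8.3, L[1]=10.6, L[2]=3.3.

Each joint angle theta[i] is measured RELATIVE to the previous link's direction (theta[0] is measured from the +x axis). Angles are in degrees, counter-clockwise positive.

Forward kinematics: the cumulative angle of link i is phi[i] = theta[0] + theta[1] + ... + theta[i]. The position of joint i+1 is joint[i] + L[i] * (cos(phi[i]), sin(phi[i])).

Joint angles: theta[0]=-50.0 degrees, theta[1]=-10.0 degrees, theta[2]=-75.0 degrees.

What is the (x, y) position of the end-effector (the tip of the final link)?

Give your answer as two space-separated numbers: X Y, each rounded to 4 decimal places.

Answer: 8.3017 -17.8715

Derivation:
joint[0] = (0.0000, 0.0000)  (base)
link 0: phi[0] = -50 = -50 deg
  cos(-50 deg) = 0.6428, sin(-50 deg) = -0.7660
  joint[1] = (0.0000, 0.0000) + 8.3 * (0.6428, -0.7660) = (0.0000 + 5.3351, 0.0000 + -6.3582) = (5.3351, -6.3582)
link 1: phi[1] = -50 + -10 = -60 deg
  cos(-60 deg) = 0.5000, sin(-60 deg) = -0.8660
  joint[2] = (5.3351, -6.3582) + 10.6 * (0.5000, -0.8660) = (5.3351 + 5.3000, -6.3582 + -9.1799) = (10.6351, -15.5380)
link 2: phi[2] = -50 + -10 + -75 = -135 deg
  cos(-135 deg) = -0.7071, sin(-135 deg) = -0.7071
  joint[3] = (10.6351, -15.5380) + 3.3 * (-0.7071, -0.7071) = (10.6351 + -2.3335, -15.5380 + -2.3335) = (8.3017, -17.8715)
End effector: (8.3017, -17.8715)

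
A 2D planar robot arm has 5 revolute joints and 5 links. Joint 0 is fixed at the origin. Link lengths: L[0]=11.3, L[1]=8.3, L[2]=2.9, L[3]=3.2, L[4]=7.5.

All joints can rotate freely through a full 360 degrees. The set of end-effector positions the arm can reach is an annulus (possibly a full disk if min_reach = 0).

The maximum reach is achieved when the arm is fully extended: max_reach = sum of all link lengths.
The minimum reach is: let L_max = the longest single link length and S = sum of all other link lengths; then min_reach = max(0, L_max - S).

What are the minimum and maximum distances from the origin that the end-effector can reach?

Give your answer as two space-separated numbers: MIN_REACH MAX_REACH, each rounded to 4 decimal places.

Answer: 0.0000 33.2000

Derivation:
Link lengths: [11.3, 8.3, 2.9, 3.2, 7.5]
max_reach = 11.3 + 8.3 + 2.9 + 3.2 + 7.5 = 33.2
L_max = max([11.3, 8.3, 2.9, 3.2, 7.5]) = 11.3
S (sum of others) = 33.2 - 11.3 = 21.9
min_reach = max(0, 11.3 - 21.9) = max(0, -10.6) = 0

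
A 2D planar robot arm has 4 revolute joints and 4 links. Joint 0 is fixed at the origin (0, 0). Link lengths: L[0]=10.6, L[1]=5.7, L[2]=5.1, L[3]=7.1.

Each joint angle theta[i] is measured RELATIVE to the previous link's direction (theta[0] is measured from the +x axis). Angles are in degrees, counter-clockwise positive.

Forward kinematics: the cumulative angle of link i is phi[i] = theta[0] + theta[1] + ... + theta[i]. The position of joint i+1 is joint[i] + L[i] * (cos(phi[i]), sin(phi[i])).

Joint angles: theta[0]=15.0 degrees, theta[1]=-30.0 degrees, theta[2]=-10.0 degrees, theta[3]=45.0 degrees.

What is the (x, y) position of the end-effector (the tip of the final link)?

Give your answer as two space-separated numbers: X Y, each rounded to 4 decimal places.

Answer: 27.0386 1.5412

Derivation:
joint[0] = (0.0000, 0.0000)  (base)
link 0: phi[0] = 15 = 15 deg
  cos(15 deg) = 0.9659, sin(15 deg) = 0.2588
  joint[1] = (0.0000, 0.0000) + 10.6 * (0.9659, 0.2588) = (0.0000 + 10.2388, 0.0000 + 2.7435) = (10.2388, 2.7435)
link 1: phi[1] = 15 + -30 = -15 deg
  cos(-15 deg) = 0.9659, sin(-15 deg) = -0.2588
  joint[2] = (10.2388, 2.7435) + 5.7 * (0.9659, -0.2588) = (10.2388 + 5.5058, 2.7435 + -1.4753) = (15.7446, 1.2682)
link 2: phi[2] = 15 + -30 + -10 = -25 deg
  cos(-25 deg) = 0.9063, sin(-25 deg) = -0.4226
  joint[3] = (15.7446, 1.2682) + 5.1 * (0.9063, -0.4226) = (15.7446 + 4.6222, 1.2682 + -2.1554) = (20.3668, -0.8871)
link 3: phi[3] = 15 + -30 + -10 + 45 = 20 deg
  cos(20 deg) = 0.9397, sin(20 deg) = 0.3420
  joint[4] = (20.3668, -0.8871) + 7.1 * (0.9397, 0.3420) = (20.3668 + 6.6718, -0.8871 + 2.4283) = (27.0386, 1.5412)
End effector: (27.0386, 1.5412)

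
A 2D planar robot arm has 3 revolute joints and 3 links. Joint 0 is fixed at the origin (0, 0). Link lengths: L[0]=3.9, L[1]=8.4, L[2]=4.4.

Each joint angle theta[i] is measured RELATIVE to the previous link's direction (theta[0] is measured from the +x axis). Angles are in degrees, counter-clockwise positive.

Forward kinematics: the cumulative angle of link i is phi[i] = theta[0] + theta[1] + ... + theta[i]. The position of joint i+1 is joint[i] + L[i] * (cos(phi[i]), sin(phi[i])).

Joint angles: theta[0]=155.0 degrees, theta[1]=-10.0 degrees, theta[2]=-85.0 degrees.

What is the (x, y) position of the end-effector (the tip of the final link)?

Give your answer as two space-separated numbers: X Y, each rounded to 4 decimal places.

Answer: -8.2155 10.2768

Derivation:
joint[0] = (0.0000, 0.0000)  (base)
link 0: phi[0] = 155 = 155 deg
  cos(155 deg) = -0.9063, sin(155 deg) = 0.4226
  joint[1] = (0.0000, 0.0000) + 3.9 * (-0.9063, 0.4226) = (0.0000 + -3.5346, 0.0000 + 1.6482) = (-3.5346, 1.6482)
link 1: phi[1] = 155 + -10 = 145 deg
  cos(145 deg) = -0.8192, sin(145 deg) = 0.5736
  joint[2] = (-3.5346, 1.6482) + 8.4 * (-0.8192, 0.5736) = (-3.5346 + -6.8809, 1.6482 + 4.8180) = (-10.4155, 6.4663)
link 2: phi[2] = 155 + -10 + -85 = 60 deg
  cos(60 deg) = 0.5000, sin(60 deg) = 0.8660
  joint[3] = (-10.4155, 6.4663) + 4.4 * (0.5000, 0.8660) = (-10.4155 + 2.2000, 6.4663 + 3.8105) = (-8.2155, 10.2768)
End effector: (-8.2155, 10.2768)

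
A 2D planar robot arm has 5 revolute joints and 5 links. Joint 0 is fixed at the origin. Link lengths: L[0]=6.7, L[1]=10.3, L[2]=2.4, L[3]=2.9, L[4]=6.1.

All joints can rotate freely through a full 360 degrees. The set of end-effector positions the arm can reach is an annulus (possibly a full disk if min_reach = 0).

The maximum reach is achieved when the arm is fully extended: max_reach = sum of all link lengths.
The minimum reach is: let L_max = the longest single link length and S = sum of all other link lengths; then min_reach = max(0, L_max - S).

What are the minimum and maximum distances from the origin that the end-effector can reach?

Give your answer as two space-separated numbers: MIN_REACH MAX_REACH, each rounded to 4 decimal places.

Answer: 0.0000 28.4000

Derivation:
Link lengths: [6.7, 10.3, 2.4, 2.9, 6.1]
max_reach = 6.7 + 10.3 + 2.4 + 2.9 + 6.1 = 28.4
L_max = max([6.7, 10.3, 2.4, 2.9, 6.1]) = 10.3
S (sum of others) = 28.4 - 10.3 = 18.1
min_reach = max(0, 10.3 - 18.1) = max(0, -7.8) = 0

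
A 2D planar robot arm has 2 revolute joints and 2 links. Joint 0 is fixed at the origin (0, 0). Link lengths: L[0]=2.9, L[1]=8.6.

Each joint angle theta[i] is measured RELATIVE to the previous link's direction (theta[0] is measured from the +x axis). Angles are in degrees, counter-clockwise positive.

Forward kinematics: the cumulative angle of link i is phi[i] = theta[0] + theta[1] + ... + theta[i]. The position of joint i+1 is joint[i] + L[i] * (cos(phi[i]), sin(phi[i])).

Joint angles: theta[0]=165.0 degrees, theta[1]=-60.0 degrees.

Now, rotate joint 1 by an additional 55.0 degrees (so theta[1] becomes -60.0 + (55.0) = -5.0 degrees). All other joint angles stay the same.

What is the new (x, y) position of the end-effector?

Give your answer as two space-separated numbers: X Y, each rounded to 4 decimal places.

joint[0] = (0.0000, 0.0000)  (base)
link 0: phi[0] = 165 = 165 deg
  cos(165 deg) = -0.9659, sin(165 deg) = 0.2588
  joint[1] = (0.0000, 0.0000) + 2.9 * (-0.9659, 0.2588) = (0.0000 + -2.8012, 0.0000 + 0.7506) = (-2.8012, 0.7506)
link 1: phi[1] = 165 + -5 = 160 deg
  cos(160 deg) = -0.9397, sin(160 deg) = 0.3420
  joint[2] = (-2.8012, 0.7506) + 8.6 * (-0.9397, 0.3420) = (-2.8012 + -8.0814, 0.7506 + 2.9414) = (-10.8825, 3.6919)
End effector: (-10.8825, 3.6919)

Answer: -10.8825 3.6919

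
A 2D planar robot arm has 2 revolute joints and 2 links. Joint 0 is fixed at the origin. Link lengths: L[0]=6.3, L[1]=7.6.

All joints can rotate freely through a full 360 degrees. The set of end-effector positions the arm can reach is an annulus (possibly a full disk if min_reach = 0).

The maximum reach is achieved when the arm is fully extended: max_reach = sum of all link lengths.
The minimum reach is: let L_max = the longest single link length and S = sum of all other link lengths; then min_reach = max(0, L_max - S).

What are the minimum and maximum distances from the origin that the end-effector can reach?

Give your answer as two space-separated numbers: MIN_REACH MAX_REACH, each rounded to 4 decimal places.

Link lengths: [6.3, 7.6]
max_reach = 6.3 + 7.6 = 13.9
L_max = max([6.3, 7.6]) = 7.6
S (sum of others) = 13.9 - 7.6 = 6.3
min_reach = max(0, 7.6 - 6.3) = max(0, 1.3) = 1.3

Answer: 1.3000 13.9000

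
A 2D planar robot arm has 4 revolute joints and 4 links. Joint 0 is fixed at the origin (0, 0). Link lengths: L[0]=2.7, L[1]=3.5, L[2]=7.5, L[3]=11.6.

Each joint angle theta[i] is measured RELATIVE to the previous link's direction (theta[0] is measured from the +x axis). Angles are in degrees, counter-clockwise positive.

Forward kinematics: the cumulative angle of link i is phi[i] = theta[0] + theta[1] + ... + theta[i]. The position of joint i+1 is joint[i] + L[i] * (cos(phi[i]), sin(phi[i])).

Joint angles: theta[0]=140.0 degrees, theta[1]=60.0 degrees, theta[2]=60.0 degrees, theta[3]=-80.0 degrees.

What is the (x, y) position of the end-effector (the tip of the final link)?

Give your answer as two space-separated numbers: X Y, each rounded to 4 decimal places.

Answer: -18.2596 -6.8476

Derivation:
joint[0] = (0.0000, 0.0000)  (base)
link 0: phi[0] = 140 = 140 deg
  cos(140 deg) = -0.7660, sin(140 deg) = 0.6428
  joint[1] = (0.0000, 0.0000) + 2.7 * (-0.7660, 0.6428) = (0.0000 + -2.0683, 0.0000 + 1.7355) = (-2.0683, 1.7355)
link 1: phi[1] = 140 + 60 = 200 deg
  cos(200 deg) = -0.9397, sin(200 deg) = -0.3420
  joint[2] = (-2.0683, 1.7355) + 3.5 * (-0.9397, -0.3420) = (-2.0683 + -3.2889, 1.7355 + -1.1971) = (-5.3572, 0.5385)
link 2: phi[2] = 140 + 60 + 60 = 260 deg
  cos(260 deg) = -0.1736, sin(260 deg) = -0.9848
  joint[3] = (-5.3572, 0.5385) + 7.5 * (-0.1736, -0.9848) = (-5.3572 + -1.3024, 0.5385 + -7.3861) = (-6.6596, -6.8476)
link 3: phi[3] = 140 + 60 + 60 + -80 = 180 deg
  cos(180 deg) = -1.0000, sin(180 deg) = 0.0000
  joint[4] = (-6.6596, -6.8476) + 11.6 * (-1.0000, 0.0000) = (-6.6596 + -11.6000, -6.8476 + 0.0000) = (-18.2596, -6.8476)
End effector: (-18.2596, -6.8476)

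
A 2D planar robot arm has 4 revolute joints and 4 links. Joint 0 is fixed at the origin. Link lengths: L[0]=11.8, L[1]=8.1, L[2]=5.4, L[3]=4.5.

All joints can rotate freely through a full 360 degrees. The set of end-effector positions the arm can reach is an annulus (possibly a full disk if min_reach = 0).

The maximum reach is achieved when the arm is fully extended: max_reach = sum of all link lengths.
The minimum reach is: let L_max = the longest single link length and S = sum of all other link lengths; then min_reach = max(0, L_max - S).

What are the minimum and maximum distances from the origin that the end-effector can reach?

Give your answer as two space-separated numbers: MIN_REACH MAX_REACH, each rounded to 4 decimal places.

Link lengths: [11.8, 8.1, 5.4, 4.5]
max_reach = 11.8 + 8.1 + 5.4 + 4.5 = 29.8
L_max = max([11.8, 8.1, 5.4, 4.5]) = 11.8
S (sum of others) = 29.8 - 11.8 = 18
min_reach = max(0, 11.8 - 18) = max(0, -6.2) = 0

Answer: 0.0000 29.8000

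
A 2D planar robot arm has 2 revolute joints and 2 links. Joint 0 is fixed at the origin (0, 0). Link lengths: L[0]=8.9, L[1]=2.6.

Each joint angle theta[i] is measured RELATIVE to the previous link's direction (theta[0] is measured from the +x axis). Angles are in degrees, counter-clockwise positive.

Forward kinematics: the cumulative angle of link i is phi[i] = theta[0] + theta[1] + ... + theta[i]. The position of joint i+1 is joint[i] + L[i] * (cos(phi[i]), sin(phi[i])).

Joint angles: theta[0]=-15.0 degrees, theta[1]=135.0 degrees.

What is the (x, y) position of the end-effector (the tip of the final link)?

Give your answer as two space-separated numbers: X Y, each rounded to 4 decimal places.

joint[0] = (0.0000, 0.0000)  (base)
link 0: phi[0] = -15 = -15 deg
  cos(-15 deg) = 0.9659, sin(-15 deg) = -0.2588
  joint[1] = (0.0000, 0.0000) + 8.9 * (0.9659, -0.2588) = (0.0000 + 8.5967, 0.0000 + -2.3035) = (8.5967, -2.3035)
link 1: phi[1] = -15 + 135 = 120 deg
  cos(120 deg) = -0.5000, sin(120 deg) = 0.8660
  joint[2] = (8.5967, -2.3035) + 2.6 * (-0.5000, 0.8660) = (8.5967 + -1.3000, -2.3035 + 2.2517) = (7.2967, -0.0518)
End effector: (7.2967, -0.0518)

Answer: 7.2967 -0.0518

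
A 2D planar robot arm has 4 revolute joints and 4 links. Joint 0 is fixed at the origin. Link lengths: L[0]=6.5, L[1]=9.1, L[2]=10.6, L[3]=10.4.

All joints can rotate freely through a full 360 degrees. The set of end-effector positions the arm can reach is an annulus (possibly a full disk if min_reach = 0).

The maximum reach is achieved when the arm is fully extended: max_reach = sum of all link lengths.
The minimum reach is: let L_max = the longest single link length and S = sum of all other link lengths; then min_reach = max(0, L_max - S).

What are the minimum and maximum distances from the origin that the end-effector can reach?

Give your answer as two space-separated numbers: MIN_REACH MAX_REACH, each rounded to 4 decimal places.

Answer: 0.0000 36.6000

Derivation:
Link lengths: [6.5, 9.1, 10.6, 10.4]
max_reach = 6.5 + 9.1 + 10.6 + 10.4 = 36.6
L_max = max([6.5, 9.1, 10.6, 10.4]) = 10.6
S (sum of others) = 36.6 - 10.6 = 26
min_reach = max(0, 10.6 - 26) = max(0, -15.4) = 0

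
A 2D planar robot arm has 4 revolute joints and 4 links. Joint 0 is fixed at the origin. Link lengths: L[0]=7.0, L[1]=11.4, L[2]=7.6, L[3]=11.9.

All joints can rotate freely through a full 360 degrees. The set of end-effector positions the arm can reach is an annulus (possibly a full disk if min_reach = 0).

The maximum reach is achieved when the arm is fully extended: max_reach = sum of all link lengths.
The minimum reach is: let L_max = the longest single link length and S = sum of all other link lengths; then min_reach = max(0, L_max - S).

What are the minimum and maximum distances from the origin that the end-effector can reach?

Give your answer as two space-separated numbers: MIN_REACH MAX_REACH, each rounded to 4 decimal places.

Link lengths: [7.0, 11.4, 7.6, 11.9]
max_reach = 7 + 11.4 + 7.6 + 11.9 = 37.9
L_max = max([7.0, 11.4, 7.6, 11.9]) = 11.9
S (sum of others) = 37.9 - 11.9 = 26
min_reach = max(0, 11.9 - 26) = max(0, -14.1) = 0

Answer: 0.0000 37.9000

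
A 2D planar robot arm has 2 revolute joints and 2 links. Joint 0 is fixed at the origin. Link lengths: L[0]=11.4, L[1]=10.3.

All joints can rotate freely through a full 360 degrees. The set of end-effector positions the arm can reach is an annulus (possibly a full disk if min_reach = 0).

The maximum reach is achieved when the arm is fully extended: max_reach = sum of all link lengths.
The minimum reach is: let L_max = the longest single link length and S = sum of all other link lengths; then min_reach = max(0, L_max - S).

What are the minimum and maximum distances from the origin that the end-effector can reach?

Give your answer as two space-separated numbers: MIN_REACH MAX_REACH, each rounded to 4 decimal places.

Answer: 1.1000 21.7000

Derivation:
Link lengths: [11.4, 10.3]
max_reach = 11.4 + 10.3 = 21.7
L_max = max([11.4, 10.3]) = 11.4
S (sum of others) = 21.7 - 11.4 = 10.3
min_reach = max(0, 11.4 - 10.3) = max(0, 1.1) = 1.1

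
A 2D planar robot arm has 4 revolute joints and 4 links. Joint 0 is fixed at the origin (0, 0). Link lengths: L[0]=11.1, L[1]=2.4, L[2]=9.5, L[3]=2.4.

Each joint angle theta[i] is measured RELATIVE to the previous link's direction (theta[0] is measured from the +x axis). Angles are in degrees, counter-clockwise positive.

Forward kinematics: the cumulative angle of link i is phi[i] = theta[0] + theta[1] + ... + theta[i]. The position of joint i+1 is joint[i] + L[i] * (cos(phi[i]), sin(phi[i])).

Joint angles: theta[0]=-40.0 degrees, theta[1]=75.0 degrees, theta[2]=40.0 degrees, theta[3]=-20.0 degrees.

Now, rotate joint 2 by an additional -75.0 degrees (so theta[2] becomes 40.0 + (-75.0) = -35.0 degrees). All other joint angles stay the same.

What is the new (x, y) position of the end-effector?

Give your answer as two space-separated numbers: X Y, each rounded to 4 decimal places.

joint[0] = (0.0000, 0.0000)  (base)
link 0: phi[0] = -40 = -40 deg
  cos(-40 deg) = 0.7660, sin(-40 deg) = -0.6428
  joint[1] = (0.0000, 0.0000) + 11.1 * (0.7660, -0.6428) = (0.0000 + 8.5031, 0.0000 + -7.1349) = (8.5031, -7.1349)
link 1: phi[1] = -40 + 75 = 35 deg
  cos(35 deg) = 0.8192, sin(35 deg) = 0.5736
  joint[2] = (8.5031, -7.1349) + 2.4 * (0.8192, 0.5736) = (8.5031 + 1.9660, -7.1349 + 1.3766) = (10.4691, -5.7584)
link 2: phi[2] = -40 + 75 + -35 = 0 deg
  cos(0 deg) = 1.0000, sin(0 deg) = 0.0000
  joint[3] = (10.4691, -5.7584) + 9.5 * (1.0000, 0.0000) = (10.4691 + 9.5000, -5.7584 + 0.0000) = (19.9691, -5.7584)
link 3: phi[3] = -40 + 75 + -35 + -20 = -20 deg
  cos(-20 deg) = 0.9397, sin(-20 deg) = -0.3420
  joint[4] = (19.9691, -5.7584) + 2.4 * (0.9397, -0.3420) = (19.9691 + 2.2553, -5.7584 + -0.8208) = (22.2243, -6.5792)
End effector: (22.2243, -6.5792)

Answer: 22.2243 -6.5792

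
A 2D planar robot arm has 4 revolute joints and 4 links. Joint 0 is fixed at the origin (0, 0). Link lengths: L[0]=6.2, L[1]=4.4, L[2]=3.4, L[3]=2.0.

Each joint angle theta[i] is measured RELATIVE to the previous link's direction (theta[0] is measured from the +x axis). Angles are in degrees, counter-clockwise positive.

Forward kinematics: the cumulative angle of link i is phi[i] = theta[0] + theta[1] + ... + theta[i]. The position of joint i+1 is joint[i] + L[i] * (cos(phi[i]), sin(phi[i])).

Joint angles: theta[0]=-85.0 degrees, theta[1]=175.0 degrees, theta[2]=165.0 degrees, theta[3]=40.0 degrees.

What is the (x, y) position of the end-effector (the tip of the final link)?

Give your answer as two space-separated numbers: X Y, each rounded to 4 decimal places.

Answer: 0.5056 -6.8732

Derivation:
joint[0] = (0.0000, 0.0000)  (base)
link 0: phi[0] = -85 = -85 deg
  cos(-85 deg) = 0.0872, sin(-85 deg) = -0.9962
  joint[1] = (0.0000, 0.0000) + 6.2 * (0.0872, -0.9962) = (0.0000 + 0.5404, 0.0000 + -6.1764) = (0.5404, -6.1764)
link 1: phi[1] = -85 + 175 = 90 deg
  cos(90 deg) = 0.0000, sin(90 deg) = 1.0000
  joint[2] = (0.5404, -6.1764) + 4.4 * (0.0000, 1.0000) = (0.5404 + 0.0000, -6.1764 + 4.4000) = (0.5404, -1.7764)
link 2: phi[2] = -85 + 175 + 165 = 255 deg
  cos(255 deg) = -0.2588, sin(255 deg) = -0.9659
  joint[3] = (0.5404, -1.7764) + 3.4 * (-0.2588, -0.9659) = (0.5404 + -0.8800, -1.7764 + -3.2841) = (-0.3396, -5.0606)
link 3: phi[3] = -85 + 175 + 165 + 40 = 295 deg
  cos(295 deg) = 0.4226, sin(295 deg) = -0.9063
  joint[4] = (-0.3396, -5.0606) + 2 * (0.4226, -0.9063) = (-0.3396 + 0.8452, -5.0606 + -1.8126) = (0.5056, -6.8732)
End effector: (0.5056, -6.8732)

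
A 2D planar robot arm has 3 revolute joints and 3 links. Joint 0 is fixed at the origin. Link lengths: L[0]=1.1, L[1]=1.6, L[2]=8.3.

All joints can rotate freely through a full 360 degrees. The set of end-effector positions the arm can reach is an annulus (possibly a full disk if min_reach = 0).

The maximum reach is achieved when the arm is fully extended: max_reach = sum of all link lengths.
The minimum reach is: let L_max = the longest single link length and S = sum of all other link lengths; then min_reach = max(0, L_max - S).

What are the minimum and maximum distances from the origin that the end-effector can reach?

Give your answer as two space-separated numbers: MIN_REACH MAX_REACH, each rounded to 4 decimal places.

Answer: 5.6000 11.0000

Derivation:
Link lengths: [1.1, 1.6, 8.3]
max_reach = 1.1 + 1.6 + 8.3 = 11
L_max = max([1.1, 1.6, 8.3]) = 8.3
S (sum of others) = 11 - 8.3 = 2.7
min_reach = max(0, 8.3 - 2.7) = max(0, 5.6) = 5.6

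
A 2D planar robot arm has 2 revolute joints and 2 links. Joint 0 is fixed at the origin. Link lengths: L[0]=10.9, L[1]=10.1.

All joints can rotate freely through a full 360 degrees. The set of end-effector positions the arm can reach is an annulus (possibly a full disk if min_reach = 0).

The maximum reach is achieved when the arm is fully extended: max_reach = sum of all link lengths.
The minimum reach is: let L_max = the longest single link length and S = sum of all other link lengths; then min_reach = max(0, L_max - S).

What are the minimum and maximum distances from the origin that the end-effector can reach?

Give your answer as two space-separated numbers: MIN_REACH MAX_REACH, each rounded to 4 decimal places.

Link lengths: [10.9, 10.1]
max_reach = 10.9 + 10.1 = 21
L_max = max([10.9, 10.1]) = 10.9
S (sum of others) = 21 - 10.9 = 10.1
min_reach = max(0, 10.9 - 10.1) = max(0, 0.8) = 0.8

Answer: 0.8000 21.0000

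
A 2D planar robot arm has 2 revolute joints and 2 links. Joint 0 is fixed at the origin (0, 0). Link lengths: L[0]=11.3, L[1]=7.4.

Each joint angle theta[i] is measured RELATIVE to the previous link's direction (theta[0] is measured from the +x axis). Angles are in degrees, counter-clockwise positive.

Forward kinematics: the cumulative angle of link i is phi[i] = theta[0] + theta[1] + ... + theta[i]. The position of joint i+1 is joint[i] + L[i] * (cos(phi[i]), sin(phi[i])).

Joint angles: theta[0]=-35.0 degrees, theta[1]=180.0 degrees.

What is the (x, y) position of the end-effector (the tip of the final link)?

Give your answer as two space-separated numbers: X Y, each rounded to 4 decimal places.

Answer: 3.1947 -2.2369

Derivation:
joint[0] = (0.0000, 0.0000)  (base)
link 0: phi[0] = -35 = -35 deg
  cos(-35 deg) = 0.8192, sin(-35 deg) = -0.5736
  joint[1] = (0.0000, 0.0000) + 11.3 * (0.8192, -0.5736) = (0.0000 + 9.2564, 0.0000 + -6.4814) = (9.2564, -6.4814)
link 1: phi[1] = -35 + 180 = 145 deg
  cos(145 deg) = -0.8192, sin(145 deg) = 0.5736
  joint[2] = (9.2564, -6.4814) + 7.4 * (-0.8192, 0.5736) = (9.2564 + -6.0617, -6.4814 + 4.2445) = (3.1947, -2.2369)
End effector: (3.1947, -2.2369)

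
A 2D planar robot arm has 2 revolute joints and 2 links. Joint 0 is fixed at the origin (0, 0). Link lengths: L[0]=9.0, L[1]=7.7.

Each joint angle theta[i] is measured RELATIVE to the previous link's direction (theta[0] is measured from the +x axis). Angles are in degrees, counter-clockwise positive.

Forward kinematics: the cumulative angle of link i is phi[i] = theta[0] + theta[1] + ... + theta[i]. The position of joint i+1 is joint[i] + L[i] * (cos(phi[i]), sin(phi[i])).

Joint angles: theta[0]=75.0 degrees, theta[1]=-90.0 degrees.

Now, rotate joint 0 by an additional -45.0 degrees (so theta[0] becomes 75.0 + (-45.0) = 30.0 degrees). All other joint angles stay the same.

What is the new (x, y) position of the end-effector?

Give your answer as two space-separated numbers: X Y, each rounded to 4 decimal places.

Answer: 11.6442 -2.1684

Derivation:
joint[0] = (0.0000, 0.0000)  (base)
link 0: phi[0] = 30 = 30 deg
  cos(30 deg) = 0.8660, sin(30 deg) = 0.5000
  joint[1] = (0.0000, 0.0000) + 9 * (0.8660, 0.5000) = (0.0000 + 7.7942, 0.0000 + 4.5000) = (7.7942, 4.5000)
link 1: phi[1] = 30 + -90 = -60 deg
  cos(-60 deg) = 0.5000, sin(-60 deg) = -0.8660
  joint[2] = (7.7942, 4.5000) + 7.7 * (0.5000, -0.8660) = (7.7942 + 3.8500, 4.5000 + -6.6684) = (11.6442, -2.1684)
End effector: (11.6442, -2.1684)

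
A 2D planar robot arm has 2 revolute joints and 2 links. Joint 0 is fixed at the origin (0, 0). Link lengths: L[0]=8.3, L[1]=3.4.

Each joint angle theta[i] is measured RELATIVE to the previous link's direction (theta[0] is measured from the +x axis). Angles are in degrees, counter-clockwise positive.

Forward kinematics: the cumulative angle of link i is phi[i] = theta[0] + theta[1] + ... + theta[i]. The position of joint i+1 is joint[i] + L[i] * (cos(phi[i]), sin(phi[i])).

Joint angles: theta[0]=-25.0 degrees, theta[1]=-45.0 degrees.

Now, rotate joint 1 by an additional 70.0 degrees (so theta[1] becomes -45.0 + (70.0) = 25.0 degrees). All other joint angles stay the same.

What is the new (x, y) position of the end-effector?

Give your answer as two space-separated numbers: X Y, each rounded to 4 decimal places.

Answer: 10.9224 -3.5077

Derivation:
joint[0] = (0.0000, 0.0000)  (base)
link 0: phi[0] = -25 = -25 deg
  cos(-25 deg) = 0.9063, sin(-25 deg) = -0.4226
  joint[1] = (0.0000, 0.0000) + 8.3 * (0.9063, -0.4226) = (0.0000 + 7.5224, 0.0000 + -3.5077) = (7.5224, -3.5077)
link 1: phi[1] = -25 + 25 = 0 deg
  cos(0 deg) = 1.0000, sin(0 deg) = 0.0000
  joint[2] = (7.5224, -3.5077) + 3.4 * (1.0000, 0.0000) = (7.5224 + 3.4000, -3.5077 + 0.0000) = (10.9224, -3.5077)
End effector: (10.9224, -3.5077)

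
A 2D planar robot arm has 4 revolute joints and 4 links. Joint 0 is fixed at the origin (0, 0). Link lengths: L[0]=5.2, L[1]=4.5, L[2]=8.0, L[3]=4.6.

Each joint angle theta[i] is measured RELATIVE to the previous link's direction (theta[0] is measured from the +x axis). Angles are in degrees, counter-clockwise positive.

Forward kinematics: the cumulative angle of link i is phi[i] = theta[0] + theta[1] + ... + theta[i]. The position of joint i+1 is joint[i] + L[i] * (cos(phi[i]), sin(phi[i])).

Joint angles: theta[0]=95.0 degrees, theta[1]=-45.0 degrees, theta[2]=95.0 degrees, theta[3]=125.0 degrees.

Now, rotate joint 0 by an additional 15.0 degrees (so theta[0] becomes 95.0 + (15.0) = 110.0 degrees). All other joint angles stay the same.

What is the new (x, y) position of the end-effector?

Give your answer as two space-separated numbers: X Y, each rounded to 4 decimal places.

Answer: -6.2037 7.2577

Derivation:
joint[0] = (0.0000, 0.0000)  (base)
link 0: phi[0] = 110 = 110 deg
  cos(110 deg) = -0.3420, sin(110 deg) = 0.9397
  joint[1] = (0.0000, 0.0000) + 5.2 * (-0.3420, 0.9397) = (0.0000 + -1.7785, 0.0000 + 4.8864) = (-1.7785, 4.8864)
link 1: phi[1] = 110 + -45 = 65 deg
  cos(65 deg) = 0.4226, sin(65 deg) = 0.9063
  joint[2] = (-1.7785, 4.8864) + 4.5 * (0.4226, 0.9063) = (-1.7785 + 1.9018, 4.8864 + 4.0784) = (0.1233, 8.9648)
link 2: phi[2] = 110 + -45 + 95 = 160 deg
  cos(160 deg) = -0.9397, sin(160 deg) = 0.3420
  joint[3] = (0.1233, 8.9648) + 8 * (-0.9397, 0.3420) = (0.1233 + -7.5175, 8.9648 + 2.7362) = (-7.3943, 11.7009)
link 3: phi[3] = 110 + -45 + 95 + 125 = 285 deg
  cos(285 deg) = 0.2588, sin(285 deg) = -0.9659
  joint[4] = (-7.3943, 11.7009) + 4.6 * (0.2588, -0.9659) = (-7.3943 + 1.1906, 11.7009 + -4.4433) = (-6.2037, 7.2577)
End effector: (-6.2037, 7.2577)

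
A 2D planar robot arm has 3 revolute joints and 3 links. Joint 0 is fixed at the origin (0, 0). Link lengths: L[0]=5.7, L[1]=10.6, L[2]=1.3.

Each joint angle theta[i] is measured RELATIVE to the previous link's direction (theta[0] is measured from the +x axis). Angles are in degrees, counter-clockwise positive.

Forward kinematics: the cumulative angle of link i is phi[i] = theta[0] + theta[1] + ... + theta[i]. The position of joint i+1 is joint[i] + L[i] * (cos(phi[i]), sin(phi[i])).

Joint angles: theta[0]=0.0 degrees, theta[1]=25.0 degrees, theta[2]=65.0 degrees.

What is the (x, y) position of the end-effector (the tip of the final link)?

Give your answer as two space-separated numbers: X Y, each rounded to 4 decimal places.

Answer: 15.3069 5.7798

Derivation:
joint[0] = (0.0000, 0.0000)  (base)
link 0: phi[0] = 0 = 0 deg
  cos(0 deg) = 1.0000, sin(0 deg) = 0.0000
  joint[1] = (0.0000, 0.0000) + 5.7 * (1.0000, 0.0000) = (0.0000 + 5.7000, 0.0000 + 0.0000) = (5.7000, 0.0000)
link 1: phi[1] = 0 + 25 = 25 deg
  cos(25 deg) = 0.9063, sin(25 deg) = 0.4226
  joint[2] = (5.7000, 0.0000) + 10.6 * (0.9063, 0.4226) = (5.7000 + 9.6069, 0.0000 + 4.4798) = (15.3069, 4.4798)
link 2: phi[2] = 0 + 25 + 65 = 90 deg
  cos(90 deg) = 0.0000, sin(90 deg) = 1.0000
  joint[3] = (15.3069, 4.4798) + 1.3 * (0.0000, 1.0000) = (15.3069 + 0.0000, 4.4798 + 1.3000) = (15.3069, 5.7798)
End effector: (15.3069, 5.7798)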